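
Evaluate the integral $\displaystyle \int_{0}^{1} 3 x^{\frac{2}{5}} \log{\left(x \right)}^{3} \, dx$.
$- \frac{11250}{2401}$

Start from the elementary integral
$$J(a) = \int_{0}^{1} 3 x^{a} \, dx = \frac{3}{a + 1}.$$

Differentiating under the integral sign brings down a factor of $\ln x$:
$$\frac{dJ}{da} = \int_{0}^{1} 3 x^{a} \log{\left(x \right)} \, dx = - \frac{3}{\left(a + 1\right)^{2}}.$$

Repeating $3$ times in total — each differentiation brings down another $\ln x$ — gives
$$\frac{d^{3}J}{da^{3}} = \int_{0}^{1} 3 x^{a} \log{\left(x \right)}^{3} \, dx = - \frac{18}{\left(a + 1\right)^{4}},$$
and the integrand here is exactly the target integrand, so $I = - \frac{18}{\left(a + 1\right)^{4}}$.

Setting $a = \frac{2}{5}$:
$$I = - \frac{11250}{2401}.$$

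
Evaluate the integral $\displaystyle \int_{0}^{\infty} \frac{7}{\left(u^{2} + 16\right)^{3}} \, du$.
$\frac{21 \pi}{16384}$

Begin with the known result
$$J(a) = \int_{0}^{\infty} \frac{7}{a^{2} + u^{2}} \, du = \frac{7 \pi}{2 a}.$$

Differentiating under the integral sign with respect to $a$,
$$\frac{dJ}{da} = \int_{0}^{\infty} - \frac{14 a}{\left(a^{2} + u^{2}\right)^{2}} \, du = - \frac{7 \pi}{2 a^{2}},$$
so $\int_{0}^{\infty} \frac{7}{\left(a^{2} + u^{2}\right)^{2}} \, du = \frac{7 \pi}{4 a^{3}}$.

Repeating — each differentiation of $1/(u^2+a^2)^j$ produces $-2ja/(u^2+a^2)^{j+1}$ — and dividing through by $-2ja$ at each step yields, after $2$ differentiations in total,
$$\int_{0}^{\infty} \frac{7}{\left(a^{2} + u^{2}\right)^{3}} \, du = \frac{21 \pi}{16 a^{5}}.$$

Setting $a = 4$:
$$I = \frac{21 \pi}{16384}.$$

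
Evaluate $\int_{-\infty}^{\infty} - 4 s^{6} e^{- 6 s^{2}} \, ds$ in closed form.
$- \frac{5 \sqrt{6} \sqrt{\pi}}{864}$

Consider the simpler parametrised integral
$$J(a) = \int_{-\infty}^{\infty} - 4 e^{- a s^{2}} \, ds = - \frac{4 \sqrt{\pi}}{\sqrt{a}}.$$

Differentiating under the integral sign brings down a factor of $(-s^2)$:
$$\frac{dJ}{da} = \int_{-\infty}^{\infty} 4 s^{2} e^{- a s^{2}} \, ds = \frac{2 \sqrt{\pi}}{a^{\frac{3}{2}}}.$$

Repeating $3$ times in total — each differentiation brings down another $(-s^2)$ — gives
$$\frac{d^{3}J}{da^{3}} = \int_{-\infty}^{\infty} 4 s^{6} e^{- a s^{2}} \, ds = \frac{15 \sqrt{\pi}}{2 a^{\frac{7}{2}}},$$
and the integrand here is $(-1)^{3}$ times the target integrand, so $I = (-1)^{3}\,\frac{d^{3}J}{da^{3}} = - \frac{15 \sqrt{\pi}}{2 a^{\frac{7}{2}}}$.

Setting $a = 6$:
$$I = - \frac{5 \sqrt{6} \sqrt{\pi}}{864}.$$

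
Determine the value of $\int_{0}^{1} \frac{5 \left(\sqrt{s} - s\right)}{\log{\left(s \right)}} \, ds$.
$- \log{\left(\frac{1024}{243} \right)}$

Consider the one-parameter family: let $I(a) = \int_{0}^{1} \frac{5 \left(\sqrt{s} - s^{a}\right)}{\log{\left(s \right)}} \, ds$.

Since $\dfrac{\partial}{\partial a}\,s^{a} = s^{a} \ln s$, the $\ln s$ in the denominator cancels and
$$\frac{dI}{da} = \int_{0}^{1} -5 s^{a} \, ds = -5 \left[\frac{s^{a+1}}{a+1}\right]_0^1 = - \frac{5}{a + 1}.$$

Integrating with respect to $a$ gives $I(a) = - \log{\left(\frac{32 \left(a + 1\right)^{5}}{243} \right)} + C$.

At $a = \frac{1}{2}$ the integrand is identically $0$, so $I(\frac{1}{2}) = 0$. The closed form gives $0$, hence $C = 0$.

Setting $a = 1$:
$$I = - \log{\left(\frac{1024}{243} \right)}.$$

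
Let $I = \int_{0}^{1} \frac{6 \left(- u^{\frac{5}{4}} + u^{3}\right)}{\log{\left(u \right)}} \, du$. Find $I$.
$\log{\left(\frac{16777216}{531441} \right)}$

Consider the one-parameter family: let $I(a) = \int_{0}^{1} \frac{6 \left(- u^{\frac{5}{4}} + u^{a}\right)}{\log{\left(u \right)}} \, du$.

Since $\dfrac{\partial}{\partial a}\,u^{a} = u^{a} \ln u$, the $\ln u$ in the denominator cancels and
$$\frac{dI}{da} = \int_{0}^{1} 6 u^{a} \, du = 6 \left[\frac{u^{a+1}}{a+1}\right]_0^1 = \frac{6}{a + 1}.$$

Integrating with respect to $a$ gives $I(a) = \log{\left(\frac{4096 \left(a + 1\right)^{6}}{531441} \right)} + C$.

At $a = \frac{5}{4}$ the integrand is identically $0$, so $I(\frac{5}{4}) = 0$. The closed form gives $0$, hence $C = 0$.

Setting $a = 3$:
$$I = \log{\left(\frac{16777216}{531441} \right)}.$$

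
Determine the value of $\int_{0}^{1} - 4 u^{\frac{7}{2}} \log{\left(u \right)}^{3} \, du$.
$\frac{128}{2187}$

Consider the simpler parametrised integral
$$J(a) = \int_{0}^{1} - 4 u^{a} \, du = - \frac{4}{a + 1}.$$

Differentiating under the integral sign brings down a factor of $\ln u$:
$$\frac{dJ}{da} = \int_{0}^{1} - 4 u^{a} \log{\left(u \right)} \, du = \frac{4}{\left(a + 1\right)^{2}}.$$

Repeating $3$ times in total — each differentiation brings down another $\ln u$ — gives
$$\frac{d^{3}J}{da^{3}} = \int_{0}^{1} - 4 u^{a} \log{\left(u \right)}^{3} \, du = \frac{24}{\left(a + 1\right)^{4}},$$
and the integrand here is exactly the target integrand, so $I = \frac{24}{\left(a + 1\right)^{4}}$.

Setting $a = \frac{7}{2}$:
$$I = \frac{128}{2187}.$$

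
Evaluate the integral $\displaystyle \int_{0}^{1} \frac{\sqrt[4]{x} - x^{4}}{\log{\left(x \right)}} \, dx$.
$- \log{\left(4 \right)}$

Consider the one-parameter family: let $I(a) = \int_{0}^{1} \frac{- x^{4} + x^{a}}{\log{\left(x \right)}} \, dx$.

Since $\dfrac{\partial}{\partial a}\,x^{a} = x^{a} \ln x$, the $\ln x$ in the denominator cancels and
$$\frac{dI}{da} = \int_{0}^{1} x^{a} \, dx = \left[\frac{x^{a+1}}{a+1}\right]_0^1 = \frac{1}{a + 1}.$$

Integrating with respect to $a$ gives $I(a) = \log{\left(\frac{a}{5} + \frac{1}{5} \right)} + C$.

At $a = 4$ the integrand is identically $0$, so $I(4) = 0$. The closed form gives $0$, hence $C = 0$.

Setting $a = \frac{1}{4}$:
$$I = - \log{\left(4 \right)}.$$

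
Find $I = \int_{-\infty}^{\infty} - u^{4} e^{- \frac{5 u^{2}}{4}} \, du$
$- \frac{24 \sqrt{5} \sqrt{\pi}}{125}$

Start from the elementary integral
$$J(a) = \int_{-\infty}^{\infty} - e^{- a u^{2}} \, du = - \frac{\sqrt{\pi}}{\sqrt{a}}.$$

Differentiating under the integral sign brings down a factor of $(-u^2)$:
$$\frac{dJ}{da} = \int_{-\infty}^{\infty} u^{2} e^{- a u^{2}} \, du = \frac{\sqrt{\pi}}{2 a^{\frac{3}{2}}}.$$

Repeating twice in total — each differentiation brings down another $(-u^2)$ — gives
$$\frac{d^{2}J}{da^{2}} = \int_{-\infty}^{\infty} - u^{4} e^{- a u^{2}} \, du = - \frac{3 \sqrt{\pi}}{4 a^{\frac{5}{2}}},$$
and the integrand here is exactly the target integrand, so $I = - \frac{3 \sqrt{\pi}}{4 a^{\frac{5}{2}}}$.

Setting $a = \frac{5}{4}$:
$$I = - \frac{24 \sqrt{5} \sqrt{\pi}}{125}.$$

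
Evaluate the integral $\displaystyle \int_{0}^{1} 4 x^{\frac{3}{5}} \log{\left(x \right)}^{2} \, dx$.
$\frac{125}{64}$

Begin with the known integral
$$J(a) = \int_{0}^{1} 4 x^{a} \, dx = \frac{4}{a + 1}.$$

Differentiating under the integral sign brings down a factor of $\ln x$:
$$\frac{dJ}{da} = \int_{0}^{1} 4 x^{a} \log{\left(x \right)} \, dx = - \frac{4}{\left(a + 1\right)^{2}}.$$

Repeating twice in total — each differentiation brings down another $\ln x$ — gives
$$\frac{d^{2}J}{da^{2}} = \int_{0}^{1} 4 x^{a} \log{\left(x \right)}^{2} \, dx = \frac{8}{\left(a + 1\right)^{3}},$$
and the integrand here is exactly the target integrand, so $I = \frac{8}{\left(a + 1\right)^{3}}$.

Setting $a = \frac{3}{5}$:
$$I = \frac{125}{64}.$$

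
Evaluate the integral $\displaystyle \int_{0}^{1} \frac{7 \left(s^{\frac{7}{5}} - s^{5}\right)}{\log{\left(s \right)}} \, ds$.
$- \log{\left(\frac{78125}{128} \right)}$

Replace the exponent $5$ by a parameter $a$: let $I(a) = \int_{0}^{1} \frac{7 \left(s^{\frac{7}{5}} - s^{a}\right)}{\log{\left(s \right)}} \, ds$.

Since $\dfrac{\partial}{\partial a}\,s^{a} = s^{a} \ln s$, the $\ln s$ in the denominator cancels and
$$\frac{dI}{da} = \int_{0}^{1} -7 s^{a} \, ds = -7 \left[\frac{s^{a+1}}{a+1}\right]_0^1 = - \frac{7}{a + 1}.$$

Integrating with respect to $a$ gives $I(a) = - \log{\left(\frac{78125 \left(a + 1\right)^{7}}{35831808} \right)} + C$.

At $a = \frac{7}{5}$ the integrand is identically $0$, so $I(\frac{7}{5}) = 0$. The closed form gives $0$, hence $C = 0$.

Setting $a = 5$:
$$I = - \log{\left(\frac{78125}{128} \right)}.$$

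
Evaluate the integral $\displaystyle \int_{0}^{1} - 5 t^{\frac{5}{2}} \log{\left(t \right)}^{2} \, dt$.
$- \frac{80}{343}$

Consider the simpler parametrised integral
$$J(a) = \int_{0}^{1} - 5 t^{a} \, dt = - \frac{5}{a + 1}.$$

Differentiating under the integral sign brings down a factor of $\ln t$:
$$\frac{dJ}{da} = \int_{0}^{1} - 5 t^{a} \log{\left(t \right)} \, dt = \frac{5}{\left(a + 1\right)^{2}}.$$

Repeating twice in total — each differentiation brings down another $\ln t$ — gives
$$\frac{d^{2}J}{da^{2}} = \int_{0}^{1} - 5 t^{a} \log{\left(t \right)}^{2} \, dt = - \frac{10}{\left(a + 1\right)^{3}},$$
and the integrand here is exactly the target integrand, so $I = - \frac{10}{\left(a + 1\right)^{3}}$.

Setting $a = \frac{5}{2}$:
$$I = - \frac{80}{343}.$$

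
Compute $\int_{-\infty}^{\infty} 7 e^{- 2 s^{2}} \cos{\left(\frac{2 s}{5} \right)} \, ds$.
$\frac{7 \sqrt{2} \sqrt{\pi}}{2 e^{\frac{1}{50}}}$

Treat the cosine frequency as a parameter and define $I(b) = \int_{-\infty}^{\infty} 7 e^{- 2 s^{2}} \cos{\left(b s \right)} \, ds$.

Differentiating under the integral sign,
$$I'(b) = \int_{-\infty}^{\infty} - 7 s e^{- 2 s^{2}} \sin{\left(b s \right)} \, ds.$$

Integrate $\int_{-\infty}^{\infty} s \sin(b s)\, e^{- 2 s^{2}}\, ds$ by parts with $u = \sin(b s)$ and $dv = s\, e^{- 2 s^{2}}\, ds$, giving $v = - \frac{e^{- 2 s^{2}}}{4}$. The boundary term vanishes and
$$\int_{-\infty}^{\infty} s \sin(b s)\, e^{- 2 s^{2}}\, ds = \frac{b}{4} \int_{-\infty}^{\infty} \cos(b s)\, e^{- 2 s^{2}}\, ds,$$
so $I'(b) = - \frac{b}{4}\, I(b)$.

This is a separable first-order ODE; solving with the initial condition $I(0) = \int_{-\infty}^{\infty} 7 e^{- 2 s^{2}}\,ds = \frac{7 \sqrt{2} \sqrt{\pi}}{2}$ gives
$$I(b) = \frac{7 \sqrt{2} \sqrt{\pi} e^{- \frac{b^{2}}{8}}}{2}.$$

Setting $b = \frac{2}{5}$:
$$I = \frac{7 \sqrt{2} \sqrt{\pi}}{2 e^{\frac{1}{50}}}.$$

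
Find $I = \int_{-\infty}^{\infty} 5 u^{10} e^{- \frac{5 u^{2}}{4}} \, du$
$\frac{12096 \sqrt{5} \sqrt{\pi}}{625}$

Consider the simpler parametrised integral
$$J(a) = \int_{-\infty}^{\infty} 5 e^{- a u^{2}} \, du = \frac{5 \sqrt{\pi}}{\sqrt{a}}.$$

Differentiating under the integral sign brings down a factor of $(-u^2)$:
$$\frac{dJ}{da} = \int_{-\infty}^{\infty} - 5 u^{2} e^{- a u^{2}} \, du = - \frac{5 \sqrt{\pi}}{2 a^{\frac{3}{2}}}.$$

Repeating $5$ times in total — each differentiation brings down another $(-u^2)$ — gives
$$\frac{d^{5}J}{da^{5}} = \int_{-\infty}^{\infty} - 5 u^{10} e^{- a u^{2}} \, du = - \frac{4725 \sqrt{\pi}}{32 a^{\frac{11}{2}}},$$
and the integrand here is $(-1)^{5}$ times the target integrand, so $I = (-1)^{5}\,\frac{d^{5}J}{da^{5}} = \frac{4725 \sqrt{\pi}}{32 a^{\frac{11}{2}}}$.

Setting $a = \frac{5}{4}$:
$$I = \frac{12096 \sqrt{5} \sqrt{\pi}}{625}.$$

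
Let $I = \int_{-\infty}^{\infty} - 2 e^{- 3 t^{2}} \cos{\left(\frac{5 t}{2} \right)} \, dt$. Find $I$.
$- \frac{2 \sqrt{3} \sqrt{\pi}}{3 e^{\frac{25}{48}}}$

Let $b$ denote the cosine frequency and define $I(b) = \int_{-\infty}^{\infty} - 2 e^{- 3 t^{2}} \cos{\left(b t \right)} \, dt$.

Differentiating under the integral sign,
$$I'(b) = \int_{-\infty}^{\infty} 2 t e^{- 3 t^{2}} \sin{\left(b t \right)} \, dt.$$

Integrate $\int_{-\infty}^{\infty} t \sin(b t)\, e^{- 3 t^{2}}\, dt$ by parts with $u = \sin(b t)$ and $dv = t\, e^{- 3 t^{2}}\, dt$, giving $v = - \frac{e^{- 3 t^{2}}}{6}$. The boundary term vanishes and
$$\int_{-\infty}^{\infty} t \sin(b t)\, e^{- 3 t^{2}}\, dt = \frac{b}{6} \int_{-\infty}^{\infty} \cos(b t)\, e^{- 3 t^{2}}\, dt,$$
so $I'(b) = - \frac{b}{6}\, I(b)$.

This is a separable first-order ODE; solving with the initial condition $I(0) = \int_{-\infty}^{\infty} - 2 e^{- 3 t^{2}}\,dt = - \frac{2 \sqrt{3} \sqrt{\pi}}{3}$ gives
$$I(b) = - \frac{2 \sqrt{3} \sqrt{\pi} e^{- \frac{b^{2}}{12}}}{3}.$$

Setting $b = \frac{5}{2}$:
$$I = - \frac{2 \sqrt{3} \sqrt{\pi}}{3 e^{\frac{25}{48}}}.$$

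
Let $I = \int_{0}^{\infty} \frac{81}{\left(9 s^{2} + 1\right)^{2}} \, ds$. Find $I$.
$\frac{27 \pi}{4}$

Begin with the known result
$$J(a) = \int_{0}^{\infty} \frac{1}{a^{2} + s^{2}} \, ds = \frac{\pi}{2 a}.$$

Differentiating under the integral sign with respect to $a$,
$$\frac{dJ}{da} = \int_{0}^{\infty} - \frac{2 a}{\left(a^{2} + s^{2}\right)^{2}} \, ds = - \frac{\pi}{2 a^{2}},$$
so $\int_{0}^{\infty} \frac{1}{\left(a^{2} + s^{2}\right)^{2}} \, ds = \frac{\pi}{4 a^{3}}$.

Setting $a = \frac{1}{3}$:
$$I = \frac{27 \pi}{4}.$$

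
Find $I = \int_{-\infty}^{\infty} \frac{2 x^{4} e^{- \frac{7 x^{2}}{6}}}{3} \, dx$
$\frac{18 \sqrt{42} \sqrt{\pi}}{343}$

Start from the elementary integral
$$J(a) = \int_{-\infty}^{\infty} \frac{2 e^{- a x^{2}}}{3} \, dx = \frac{2 \sqrt{\pi}}{3 \sqrt{a}}.$$

Differentiating under the integral sign brings down a factor of $(-x^2)$:
$$\frac{dJ}{da} = \int_{-\infty}^{\infty} - \frac{2 x^{2} e^{- a x^{2}}}{3} \, dx = - \frac{\sqrt{\pi}}{3 a^{\frac{3}{2}}}.$$

Repeating twice in total — each differentiation brings down another $(-x^2)$ — gives
$$\frac{d^{2}J}{da^{2}} = \int_{-\infty}^{\infty} \frac{2 x^{4} e^{- a x^{2}}}{3} \, dx = \frac{\sqrt{\pi}}{2 a^{\frac{5}{2}}},$$
and the integrand here is exactly the target integrand, so $I = \frac{\sqrt{\pi}}{2 a^{\frac{5}{2}}}$.

Setting $a = \frac{7}{6}$:
$$I = \frac{18 \sqrt{42} \sqrt{\pi}}{343}.$$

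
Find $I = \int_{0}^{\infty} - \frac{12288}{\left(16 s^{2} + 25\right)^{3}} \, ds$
$- \frac{576 \pi}{3125}$

Recall the elementary integral
$$J(a) = \int_{0}^{\infty} - \frac{3}{a^{2} + s^{2}} \, ds = - \frac{3 \pi}{2 a}.$$

Differentiating under the integral sign with respect to $a$,
$$\frac{dJ}{da} = \int_{0}^{\infty} \frac{6 a}{\left(a^{2} + s^{2}\right)^{2}} \, ds = \frac{3 \pi}{2 a^{2}},$$
so $\int_{0}^{\infty} - \frac{3}{\left(a^{2} + s^{2}\right)^{2}} \, ds = - \frac{3 \pi}{4 a^{3}}$.

Repeating — each differentiation of $1/(s^2+a^2)^j$ produces $-2ja/(s^2+a^2)^{j+1}$ — and dividing through by $-2ja$ at each step yields, after $2$ differentiations in total,
$$\int_{0}^{\infty} - \frac{3}{\left(a^{2} + s^{2}\right)^{3}} \, ds = - \frac{9 \pi}{16 a^{5}}.$$

Setting $a = \frac{5}{4}$:
$$I = - \frac{576 \pi}{3125}.$$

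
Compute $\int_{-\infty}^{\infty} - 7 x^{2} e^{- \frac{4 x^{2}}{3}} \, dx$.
$- \frac{21 \sqrt{3} \sqrt{\pi}}{16}$

Start from the elementary integral
$$J(a) = \int_{-\infty}^{\infty} - 7 e^{- a x^{2}} \, dx = - \frac{7 \sqrt{\pi}}{\sqrt{a}}.$$

Differentiating under the integral sign brings down a factor of $(-x^2)$:
$$\frac{dJ}{da} = \int_{-\infty}^{\infty} 7 x^{2} e^{- a x^{2}} \, dx = \frac{7 \sqrt{\pi}}{2 a^{\frac{3}{2}}}.$$

The integral on the left is $-I$, so $I = - \frac{7 \sqrt{\pi}}{2 a^{\frac{3}{2}}}$.

Setting $a = \frac{4}{3}$:
$$I = - \frac{21 \sqrt{3} \sqrt{\pi}}{16}.$$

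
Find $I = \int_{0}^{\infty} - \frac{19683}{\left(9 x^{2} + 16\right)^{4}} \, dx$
$- \frac{32805 \pi}{524288}$

Recall the elementary integral
$$J(a) = \int_{0}^{\infty} - \frac{3}{a^{2} + x^{2}} \, dx = - \frac{3 \pi}{2 a}.$$

Differentiating under the integral sign with respect to $a$,
$$\frac{dJ}{da} = \int_{0}^{\infty} \frac{6 a}{\left(a^{2} + x^{2}\right)^{2}} \, dx = \frac{3 \pi}{2 a^{2}},$$
so $\int_{0}^{\infty} - \frac{3}{\left(a^{2} + x^{2}\right)^{2}} \, dx = - \frac{3 \pi}{4 a^{3}}$.

Repeating — each differentiation of $1/(x^2+a^2)^j$ produces $-2ja/(x^2+a^2)^{j+1}$ — and dividing through by $-2ja$ at each step yields, after $3$ differentiations in total,
$$\int_{0}^{\infty} - \frac{3}{\left(a^{2} + x^{2}\right)^{4}} \, dx = - \frac{15 \pi}{32 a^{7}}.$$

Setting $a = \frac{4}{3}$:
$$I = - \frac{32805 \pi}{524288}.$$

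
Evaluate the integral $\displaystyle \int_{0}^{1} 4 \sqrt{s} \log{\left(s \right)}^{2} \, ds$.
$\frac{64}{27}$

Consider the simpler parametrised integral
$$J(a) = \int_{0}^{1} 4 s^{a} \, ds = \frac{4}{a + 1}.$$

Differentiating under the integral sign brings down a factor of $\ln s$:
$$\frac{dJ}{da} = \int_{0}^{1} 4 s^{a} \log{\left(s \right)} \, ds = - \frac{4}{\left(a + 1\right)^{2}}.$$

Repeating twice in total — each differentiation brings down another $\ln s$ — gives
$$\frac{d^{2}J}{da^{2}} = \int_{0}^{1} 4 s^{a} \log{\left(s \right)}^{2} \, ds = \frac{8}{\left(a + 1\right)^{3}},$$
and the integrand here is exactly the target integrand, so $I = \frac{8}{\left(a + 1\right)^{3}}$.

Setting $a = \frac{1}{2}$:
$$I = \frac{64}{27}.$$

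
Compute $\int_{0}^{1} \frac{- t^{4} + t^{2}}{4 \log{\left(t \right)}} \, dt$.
$- \frac{\log{\left(5 \right)}}{4} + \frac{\log{\left(3 \right)}}{4}$

Replace the exponent $2$ by a parameter $a$: let $I(a) = \int_{0}^{1} \frac{- t^{4} + t^{a}}{4 \log{\left(t \right)}} \, dt$.

Since $\dfrac{\partial}{\partial a}\,t^{a} = t^{a} \ln t$, the $\ln t$ in the denominator cancels and
$$\frac{dI}{da} = \int_{0}^{1} \frac{1}{4} t^{a} \, dt = \frac{1}{4} \left[\frac{t^{a+1}}{a+1}\right]_0^1 = \frac{1}{4 \left(a + 1\right)}.$$

Integrating with respect to $a$ gives $I(a) = \frac{\log{\left(a + 1 \right)}}{4} - \frac{\log{\left(5 \right)}}{4} + C$.

At $a = 4$ the integrand is identically $0$, so $I(4) = 0$. The closed form gives $0$, hence $C = 0$.

Setting $a = 2$:
$$I = - \frac{\log{\left(5 \right)}}{4} + \frac{\log{\left(3 \right)}}{4}.$$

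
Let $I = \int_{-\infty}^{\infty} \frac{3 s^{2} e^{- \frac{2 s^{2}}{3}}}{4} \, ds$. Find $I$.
$\frac{9 \sqrt{6} \sqrt{\pi}}{32}$

Begin with the known integral
$$J(a) = \int_{-\infty}^{\infty} \frac{3 e^{- a s^{2}}}{4} \, ds = \frac{3 \sqrt{\pi}}{4 \sqrt{a}}.$$

Differentiating under the integral sign brings down a factor of $(-s^2)$:
$$\frac{dJ}{da} = \int_{-\infty}^{\infty} - \frac{3 s^{2} e^{- a s^{2}}}{4} \, ds = - \frac{3 \sqrt{\pi}}{8 a^{\frac{3}{2}}}.$$

The integral on the left is $-I$, so $I = \frac{3 \sqrt{\pi}}{8 a^{\frac{3}{2}}}$.

Setting $a = \frac{2}{3}$:
$$I = \frac{9 \sqrt{6} \sqrt{\pi}}{32}.$$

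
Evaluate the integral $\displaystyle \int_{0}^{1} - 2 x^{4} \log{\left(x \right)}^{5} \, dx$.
$\frac{48}{3125}$

Start from the elementary integral
$$J(a) = \int_{0}^{1} - 2 x^{a} \, dx = - \frac{2}{a + 1}.$$

Differentiating under the integral sign brings down a factor of $\ln x$:
$$\frac{dJ}{da} = \int_{0}^{1} - 2 x^{a} \log{\left(x \right)} \, dx = \frac{2}{\left(a + 1\right)^{2}}.$$

Repeating $5$ times in total — each differentiation brings down another $\ln x$ — gives
$$\frac{d^{5}J}{da^{5}} = \int_{0}^{1} - 2 x^{a} \log{\left(x \right)}^{5} \, dx = \frac{240}{\left(a + 1\right)^{6}},$$
and the integrand here is exactly the target integrand, so $I = \frac{240}{\left(a + 1\right)^{6}}$.

Setting $a = 4$:
$$I = \frac{48}{3125}.$$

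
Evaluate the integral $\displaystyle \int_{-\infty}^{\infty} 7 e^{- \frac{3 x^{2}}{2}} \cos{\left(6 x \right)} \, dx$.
$\frac{7 \sqrt{6} \sqrt{\pi}}{3 e^{6}}$

Define $I(b) = \int_{-\infty}^{\infty} 7 e^{- \frac{3 x^{2}}{2}} \cos{\left(b x \right)} \, dx$.

Differentiating under the integral sign,
$$I'(b) = \int_{-\infty}^{\infty} - 7 x e^{- \frac{3 x^{2}}{2}} \sin{\left(b x \right)} \, dx.$$

Integrate $\int_{-\infty}^{\infty} x \sin(b x)\, e^{- \frac{3 x^{2}}{2}}\, dx$ by parts with $u = \sin(b x)$ and $dv = x\, e^{- \frac{3 x^{2}}{2}}\, dx$, giving $v = - \frac{e^{- \frac{3 x^{2}}{2}}}{3}$. The boundary term vanishes and
$$\int_{-\infty}^{\infty} x \sin(b x)\, e^{- \frac{3 x^{2}}{2}}\, dx = \frac{b}{3} \int_{-\infty}^{\infty} \cos(b x)\, e^{- \frac{3 x^{2}}{2}}\, dx,$$
so $I'(b) = - \frac{b}{3}\, I(b)$.

This is a separable first-order ODE; solving with the initial condition $I(0) = \int_{-\infty}^{\infty} 7 e^{- \frac{3 x^{2}}{2}}\,dx = \frac{7 \sqrt{6} \sqrt{\pi}}{3}$ gives
$$I(b) = \frac{7 \sqrt{6} \sqrt{\pi} e^{- \frac{b^{2}}{6}}}{3}.$$

Setting $b = 6$:
$$I = \frac{7 \sqrt{6} \sqrt{\pi}}{3 e^{6}}.$$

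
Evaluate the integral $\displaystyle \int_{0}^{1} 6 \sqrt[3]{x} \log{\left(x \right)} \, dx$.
$- \frac{27}{8}$

Consider the simpler parametrised integral
$$J(a) = \int_{0}^{1} 6 x^{a} \, dx = \frac{6}{a + 1}.$$

Differentiating under the integral sign brings down a factor of $\ln x$:
$$\frac{dJ}{da} = \int_{0}^{1} 6 x^{a} \log{\left(x \right)} \, dx = - \frac{6}{\left(a + 1\right)^{2}}.$$

The integral on the left is $I$, so $I = - \frac{6}{\left(a + 1\right)^{2}}$.

Setting $a = \frac{1}{3}$:
$$I = - \frac{27}{8}.$$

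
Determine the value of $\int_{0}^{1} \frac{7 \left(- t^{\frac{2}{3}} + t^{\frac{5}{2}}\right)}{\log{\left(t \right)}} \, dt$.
$\log{\left(\frac{1801088541}{10000000} \right)}$

Introduce a parameter $a$ in the exponent: let $I(a) = \int_{0}^{1} \frac{7 \left(- t^{\frac{2}{3}} + t^{a}\right)}{\log{\left(t \right)}} \, dt$.

Since $\dfrac{\partial}{\partial a}\,t^{a} = t^{a} \ln t$, the $\ln t$ in the denominator cancels and
$$\frac{dI}{da} = \int_{0}^{1} 7 t^{a} \, dt = 7 \left[\frac{t^{a+1}}{a+1}\right]_0^1 = \frac{7}{a + 1}.$$

Integrating with respect to $a$ gives $I(a) = \log{\left(\frac{2187 \left(a + 1\right)^{7}}{78125} \right)} + C$.

At $a = \frac{2}{3}$ the integrand is identically $0$, so $I(\frac{2}{3}) = 0$. The closed form gives $0$, hence $C = 0$.

Setting $a = \frac{5}{2}$:
$$I = \log{\left(\frac{1801088541}{10000000} \right)}.$$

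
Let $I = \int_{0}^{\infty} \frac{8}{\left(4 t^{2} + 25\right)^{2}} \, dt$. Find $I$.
$\frac{\pi}{125}$

Start from the standard arctangent integral
$$J(a) = \int_{0}^{\infty} \frac{1}{2 \left(a^{2} + t^{2}\right)} \, dt = \frac{\pi}{4 a}.$$

Differentiating under the integral sign with respect to $a$,
$$\frac{dJ}{da} = \int_{0}^{\infty} - \frac{a}{\left(a^{2} + t^{2}\right)^{2}} \, dt = - \frac{\pi}{4 a^{2}},$$
so $\int_{0}^{\infty} \frac{1}{2 \left(a^{2} + t^{2}\right)^{2}} \, dt = \frac{\pi}{8 a^{3}}$.

Setting $a = \frac{5}{2}$:
$$I = \frac{\pi}{125}.$$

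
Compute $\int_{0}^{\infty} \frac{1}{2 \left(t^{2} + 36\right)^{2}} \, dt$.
$\frac{\pi}{1728}$

Recall the elementary integral
$$J(a) = \int_{0}^{\infty} \frac{1}{2 \left(a^{2} + t^{2}\right)} \, dt = \frac{\pi}{4 a}.$$

Differentiating under the integral sign with respect to $a$,
$$\frac{dJ}{da} = \int_{0}^{\infty} - \frac{a}{\left(a^{2} + t^{2}\right)^{2}} \, dt = - \frac{\pi}{4 a^{2}},$$
so $\int_{0}^{\infty} \frac{1}{2 \left(a^{2} + t^{2}\right)^{2}} \, dt = \frac{\pi}{8 a^{3}}$.

Setting $a = 6$:
$$I = \frac{\pi}{1728}.$$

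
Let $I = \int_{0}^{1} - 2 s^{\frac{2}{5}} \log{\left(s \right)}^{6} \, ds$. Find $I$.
$- \frac{112500000}{823543}$

Consider the simpler parametrised integral
$$J(a) = \int_{0}^{1} - 2 s^{a} \, ds = - \frac{2}{a + 1}.$$

Differentiating under the integral sign brings down a factor of $\ln s$:
$$\frac{dJ}{da} = \int_{0}^{1} - 2 s^{a} \log{\left(s \right)} \, ds = \frac{2}{\left(a + 1\right)^{2}}.$$

Repeating $6$ times in total — each differentiation brings down another $\ln s$ — gives
$$\frac{d^{6}J}{da^{6}} = \int_{0}^{1} - 2 s^{a} \log{\left(s \right)}^{6} \, ds = - \frac{1440}{\left(a + 1\right)^{7}},$$
and the integrand here is exactly the target integrand, so $I = - \frac{1440}{\left(a + 1\right)^{7}}$.

Setting $a = \frac{2}{5}$:
$$I = - \frac{112500000}{823543}.$$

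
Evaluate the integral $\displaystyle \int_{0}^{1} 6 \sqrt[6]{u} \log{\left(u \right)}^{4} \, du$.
$\frac{1119744}{16807}$

Consider the simpler parametrised integral
$$J(a) = \int_{0}^{1} 6 u^{a} \, du = \frac{6}{a + 1}.$$

Differentiating under the integral sign brings down a factor of $\ln u$:
$$\frac{dJ}{da} = \int_{0}^{1} 6 u^{a} \log{\left(u \right)} \, du = - \frac{6}{\left(a + 1\right)^{2}}.$$

Repeating $4$ times in total — each differentiation brings down another $\ln u$ — gives
$$\frac{d^{4}J}{da^{4}} = \int_{0}^{1} 6 u^{a} \log{\left(u \right)}^{4} \, du = \frac{144}{\left(a + 1\right)^{5}},$$
and the integrand here is exactly the target integrand, so $I = \frac{144}{\left(a + 1\right)^{5}}$.

Setting $a = \frac{1}{6}$:
$$I = \frac{1119744}{16807}.$$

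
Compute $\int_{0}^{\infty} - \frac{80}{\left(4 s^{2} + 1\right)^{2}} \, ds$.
$- 10 \pi$

Recall the elementary integral
$$J(a) = \int_{0}^{\infty} - \frac{5}{a^{2} + s^{2}} \, ds = - \frac{5 \pi}{2 a}.$$

Differentiating under the integral sign with respect to $a$,
$$\frac{dJ}{da} = \int_{0}^{\infty} \frac{10 a}{\left(a^{2} + s^{2}\right)^{2}} \, ds = \frac{5 \pi}{2 a^{2}},$$
so $\int_{0}^{\infty} - \frac{5}{\left(a^{2} + s^{2}\right)^{2}} \, ds = - \frac{5 \pi}{4 a^{3}}$.

Setting $a = \frac{1}{2}$:
$$I = - 10 \pi.$$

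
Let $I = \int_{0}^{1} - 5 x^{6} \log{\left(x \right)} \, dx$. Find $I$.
$\frac{5}{49}$

Start from the elementary integral
$$J(a) = \int_{0}^{1} - 5 x^{a} \, dx = - \frac{5}{a + 1}.$$

Differentiating under the integral sign brings down a factor of $\ln x$:
$$\frac{dJ}{da} = \int_{0}^{1} - 5 x^{a} \log{\left(x \right)} \, dx = \frac{5}{\left(a + 1\right)^{2}}.$$

The integral on the left is $I$, so $I = \frac{5}{\left(a + 1\right)^{2}}$.

Setting $a = 6$:
$$I = \frac{5}{49}.$$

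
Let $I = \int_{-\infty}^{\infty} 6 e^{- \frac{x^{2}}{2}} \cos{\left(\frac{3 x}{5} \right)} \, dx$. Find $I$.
$\frac{6 \sqrt{2} \sqrt{\pi}}{e^{\frac{9}{50}}}$

Treat the cosine frequency as a parameter and define $I(b) = \int_{-\infty}^{\infty} 6 e^{- \frac{x^{2}}{2}} \cos{\left(b x \right)} \, dx$.

Differentiating under the integral sign,
$$I'(b) = \int_{-\infty}^{\infty} - 6 x e^{- \frac{x^{2}}{2}} \sin{\left(b x \right)} \, dx.$$

Integrate $\int_{-\infty}^{\infty} x \sin(b x)\, e^{- \frac{x^{2}}{2}}\, dx$ by parts with $u = \sin(b x)$ and $dv = x\, e^{- \frac{x^{2}}{2}}\, dx$, giving $v = - e^{- \frac{x^{2}}{2}}$. The boundary term vanishes and
$$\int_{-\infty}^{\infty} x \sin(b x)\, e^{- \frac{x^{2}}{2}}\, dx = b \int_{-\infty}^{\infty} \cos(b x)\, e^{- \frac{x^{2}}{2}}\, dx,$$
so $I'(b) = - b\, I(b)$.

This is a separable first-order ODE; solving with the initial condition $I(0) = \int_{-\infty}^{\infty} 6 e^{- \frac{x^{2}}{2}}\,dx = 6 \sqrt{2} \sqrt{\pi}$ gives
$$I(b) = 6 \sqrt{2} \sqrt{\pi} e^{- \frac{b^{2}}{2}}.$$

Setting $b = \frac{3}{5}$:
$$I = \frac{6 \sqrt{2} \sqrt{\pi}}{e^{\frac{9}{50}}}.$$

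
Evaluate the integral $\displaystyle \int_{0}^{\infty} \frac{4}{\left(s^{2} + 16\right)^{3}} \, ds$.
$\frac{3 \pi}{4096}$

Begin with the known result
$$J(a) = \int_{0}^{\infty} \frac{4}{a^{2} + s^{2}} \, ds = \frac{2 \pi}{a}.$$

Differentiating under the integral sign with respect to $a$,
$$\frac{dJ}{da} = \int_{0}^{\infty} - \frac{8 a}{\left(a^{2} + s^{2}\right)^{2}} \, ds = - \frac{2 \pi}{a^{2}},$$
so $\int_{0}^{\infty} \frac{4}{\left(a^{2} + s^{2}\right)^{2}} \, ds = \frac{\pi}{a^{3}}$.

Repeating — each differentiation of $1/(s^2+a^2)^j$ produces $-2ja/(s^2+a^2)^{j+1}$ — and dividing through by $-2ja$ at each step yields, after $2$ differentiations in total,
$$\int_{0}^{\infty} \frac{4}{\left(a^{2} + s^{2}\right)^{3}} \, ds = \frac{3 \pi}{4 a^{5}}.$$

Setting $a = 4$:
$$I = \frac{3 \pi}{4096}.$$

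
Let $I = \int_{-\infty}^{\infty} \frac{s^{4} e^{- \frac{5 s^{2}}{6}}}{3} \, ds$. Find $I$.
$\frac{9 \sqrt{30} \sqrt{\pi}}{125}$

Consider the simpler parametrised integral
$$J(a) = \int_{-\infty}^{\infty} \frac{e^{- a s^{2}}}{3} \, ds = \frac{\sqrt{\pi}}{3 \sqrt{a}}.$$

Differentiating under the integral sign brings down a factor of $(-s^2)$:
$$\frac{dJ}{da} = \int_{-\infty}^{\infty} - \frac{s^{2} e^{- a s^{2}}}{3} \, ds = - \frac{\sqrt{\pi}}{6 a^{\frac{3}{2}}}.$$

Repeating twice in total — each differentiation brings down another $(-s^2)$ — gives
$$\frac{d^{2}J}{da^{2}} = \int_{-\infty}^{\infty} \frac{s^{4} e^{- a s^{2}}}{3} \, ds = \frac{\sqrt{\pi}}{4 a^{\frac{5}{2}}},$$
and the integrand here is exactly the target integrand, so $I = \frac{\sqrt{\pi}}{4 a^{\frac{5}{2}}}$.

Setting $a = \frac{5}{6}$:
$$I = \frac{9 \sqrt{30} \sqrt{\pi}}{125}.$$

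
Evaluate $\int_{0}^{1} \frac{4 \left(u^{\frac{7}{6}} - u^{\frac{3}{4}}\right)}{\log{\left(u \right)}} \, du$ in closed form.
$\log{\left(\frac{456976}{194481} \right)}$

Introduce a parameter $a$ in the exponent: let $I(a) = \int_{0}^{1} \frac{4 \left(- u^{\frac{3}{4}} + u^{a}\right)}{\log{\left(u \right)}} \, du$.

Since $\dfrac{\partial}{\partial a}\,u^{a} = u^{a} \ln u$, the $\ln u$ in the denominator cancels and
$$\frac{dI}{da} = \int_{0}^{1} 4 u^{a} \, du = 4 \left[\frac{u^{a+1}}{a+1}\right]_0^1 = \frac{4}{a + 1}.$$

Integrating with respect to $a$ gives $I(a) = \log{\left(\frac{256 \left(a + 1\right)^{4}}{2401} \right)} + C$.

At $a = \frac{3}{4}$ the integrand is identically $0$, so $I(\frac{3}{4}) = 0$. The closed form gives $0$, hence $C = 0$.

Setting $a = \frac{7}{6}$:
$$I = \log{\left(\frac{456976}{194481} \right)}.$$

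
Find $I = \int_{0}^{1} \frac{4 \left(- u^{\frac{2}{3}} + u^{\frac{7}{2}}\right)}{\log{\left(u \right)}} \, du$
$- \log{\left(\frac{10000}{531441} \right)}$

Consider the one-parameter family: let $I(a) = \int_{0}^{1} \frac{4 \left(u^{\frac{7}{2}} - u^{a}\right)}{\log{\left(u \right)}} \, du$.

Since $\dfrac{\partial}{\partial a}\,u^{a} = u^{a} \ln u$, the $\ln u$ in the denominator cancels and
$$\frac{dI}{da} = \int_{0}^{1} -4 u^{a} \, du = -4 \left[\frac{u^{a+1}}{a+1}\right]_0^1 = - \frac{4}{a + 1}.$$

Integrating with respect to $a$ gives $I(a) = - \log{\left(\frac{16 \left(a + 1\right)^{4}}{6561} \right)} + C$.

At $a = \frac{7}{2}$ the integrand is identically $0$, so $I(\frac{7}{2}) = 0$. The closed form gives $0$, hence $C = 0$.

Setting $a = \frac{2}{3}$:
$$I = - \log{\left(\frac{10000}{531441} \right)}.$$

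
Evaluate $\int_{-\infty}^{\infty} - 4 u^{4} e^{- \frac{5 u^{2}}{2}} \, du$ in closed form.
$- \frac{12 \sqrt{10} \sqrt{\pi}}{125}$

Consider the simpler parametrised integral
$$J(a) = \int_{-\infty}^{\infty} - 4 e^{- a u^{2}} \, du = - \frac{4 \sqrt{\pi}}{\sqrt{a}}.$$

Differentiating under the integral sign brings down a factor of $(-u^2)$:
$$\frac{dJ}{da} = \int_{-\infty}^{\infty} 4 u^{2} e^{- a u^{2}} \, du = \frac{2 \sqrt{\pi}}{a^{\frac{3}{2}}}.$$

Repeating twice in total — each differentiation brings down another $(-u^2)$ — gives
$$\frac{d^{2}J}{da^{2}} = \int_{-\infty}^{\infty} - 4 u^{4} e^{- a u^{2}} \, du = - \frac{3 \sqrt{\pi}}{a^{\frac{5}{2}}},$$
and the integrand here is exactly the target integrand, so $I = - \frac{3 \sqrt{\pi}}{a^{\frac{5}{2}}}$.

Setting $a = \frac{5}{2}$:
$$I = - \frac{12 \sqrt{10} \sqrt{\pi}}{125}.$$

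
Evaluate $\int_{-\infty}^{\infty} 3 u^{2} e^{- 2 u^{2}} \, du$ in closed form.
$\frac{3 \sqrt{2} \sqrt{\pi}}{8}$

Consider the simpler parametrised integral
$$J(a) = \int_{-\infty}^{\infty} 3 e^{- a u^{2}} \, du = \frac{3 \sqrt{\pi}}{\sqrt{a}}.$$

Differentiating under the integral sign brings down a factor of $(-u^2)$:
$$\frac{dJ}{da} = \int_{-\infty}^{\infty} - 3 u^{2} e^{- a u^{2}} \, du = - \frac{3 \sqrt{\pi}}{2 a^{\frac{3}{2}}}.$$

The integral on the left is $-I$, so $I = \frac{3 \sqrt{\pi}}{2 a^{\frac{3}{2}}}$.

Setting $a = 2$:
$$I = \frac{3 \sqrt{2} \sqrt{\pi}}{8}.$$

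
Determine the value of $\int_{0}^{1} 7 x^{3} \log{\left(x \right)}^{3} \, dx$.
$- \frac{21}{128}$

Consider the simpler parametrised integral
$$J(a) = \int_{0}^{1} 7 x^{a} \, dx = \frac{7}{a + 1}.$$

Differentiating under the integral sign brings down a factor of $\ln x$:
$$\frac{dJ}{da} = \int_{0}^{1} 7 x^{a} \log{\left(x \right)} \, dx = - \frac{7}{\left(a + 1\right)^{2}}.$$

Repeating $3$ times in total — each differentiation brings down another $\ln x$ — gives
$$\frac{d^{3}J}{da^{3}} = \int_{0}^{1} 7 x^{a} \log{\left(x \right)}^{3} \, dx = - \frac{42}{\left(a + 1\right)^{4}},$$
and the integrand here is exactly the target integrand, so $I = - \frac{42}{\left(a + 1\right)^{4}}$.

Setting $a = 3$:
$$I = - \frac{21}{128}.$$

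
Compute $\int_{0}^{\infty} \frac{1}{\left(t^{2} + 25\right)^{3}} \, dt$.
$\frac{3 \pi}{50000}$

Recall the elementary integral
$$J(a) = \int_{0}^{\infty} \frac{1}{a^{2} + t^{2}} \, dt = \frac{\pi}{2 a}.$$

Differentiating under the integral sign with respect to $a$,
$$\frac{dJ}{da} = \int_{0}^{\infty} - \frac{2 a}{\left(a^{2} + t^{2}\right)^{2}} \, dt = - \frac{\pi}{2 a^{2}},$$
so $\int_{0}^{\infty} \frac{1}{\left(a^{2} + t^{2}\right)^{2}} \, dt = \frac{\pi}{4 a^{3}}$.

Repeating — each differentiation of $1/(t^2+a^2)^j$ produces $-2ja/(t^2+a^2)^{j+1}$ — and dividing through by $-2ja$ at each step yields, after $2$ differentiations in total,
$$\int_{0}^{\infty} \frac{1}{\left(a^{2} + t^{2}\right)^{3}} \, dt = \frac{3 \pi}{16 a^{5}}.$$

Setting $a = 5$:
$$I = \frac{3 \pi}{50000}.$$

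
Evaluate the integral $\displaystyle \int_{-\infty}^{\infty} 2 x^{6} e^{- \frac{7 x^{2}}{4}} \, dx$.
$\frac{480 \sqrt{7} \sqrt{\pi}}{2401}$

Consider the simpler parametrised integral
$$J(a) = \int_{-\infty}^{\infty} 2 e^{- a x^{2}} \, dx = \frac{2 \sqrt{\pi}}{\sqrt{a}}.$$

Differentiating under the integral sign brings down a factor of $(-x^2)$:
$$\frac{dJ}{da} = \int_{-\infty}^{\infty} - 2 x^{2} e^{- a x^{2}} \, dx = - \frac{\sqrt{\pi}}{a^{\frac{3}{2}}}.$$

Repeating $3$ times in total — each differentiation brings down another $(-x^2)$ — gives
$$\frac{d^{3}J}{da^{3}} = \int_{-\infty}^{\infty} - 2 x^{6} e^{- a x^{2}} \, dx = - \frac{15 \sqrt{\pi}}{4 a^{\frac{7}{2}}},$$
and the integrand here is $(-1)^{3}$ times the target integrand, so $I = (-1)^{3}\,\frac{d^{3}J}{da^{3}} = \frac{15 \sqrt{\pi}}{4 a^{\frac{7}{2}}}$.

Setting $a = \frac{7}{4}$:
$$I = \frac{480 \sqrt{7} \sqrt{\pi}}{2401}.$$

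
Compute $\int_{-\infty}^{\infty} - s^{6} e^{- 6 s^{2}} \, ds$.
$- \frac{5 \sqrt{6} \sqrt{\pi}}{3456}$

Consider the simpler parametrised integral
$$J(a) = \int_{-\infty}^{\infty} - e^{- a s^{2}} \, ds = - \frac{\sqrt{\pi}}{\sqrt{a}}.$$

Differentiating under the integral sign brings down a factor of $(-s^2)$:
$$\frac{dJ}{da} = \int_{-\infty}^{\infty} s^{2} e^{- a s^{2}} \, ds = \frac{\sqrt{\pi}}{2 a^{\frac{3}{2}}}.$$

Repeating $3$ times in total — each differentiation brings down another $(-s^2)$ — gives
$$\frac{d^{3}J}{da^{3}} = \int_{-\infty}^{\infty} s^{6} e^{- a s^{2}} \, ds = \frac{15 \sqrt{\pi}}{8 a^{\frac{7}{2}}},$$
and the integrand here is $(-1)^{3}$ times the target integrand, so $I = (-1)^{3}\,\frac{d^{3}J}{da^{3}} = - \frac{15 \sqrt{\pi}}{8 a^{\frac{7}{2}}}$.

Setting $a = 6$:
$$I = - \frac{5 \sqrt{6} \sqrt{\pi}}{3456}.$$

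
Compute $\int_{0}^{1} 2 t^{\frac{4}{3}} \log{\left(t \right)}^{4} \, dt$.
$\frac{11664}{16807}$

Start from the elementary integral
$$J(a) = \int_{0}^{1} 2 t^{a} \, dt = \frac{2}{a + 1}.$$

Differentiating under the integral sign brings down a factor of $\ln t$:
$$\frac{dJ}{da} = \int_{0}^{1} 2 t^{a} \log{\left(t \right)} \, dt = - \frac{2}{\left(a + 1\right)^{2}}.$$

Repeating $4$ times in total — each differentiation brings down another $\ln t$ — gives
$$\frac{d^{4}J}{da^{4}} = \int_{0}^{1} 2 t^{a} \log{\left(t \right)}^{4} \, dt = \frac{48}{\left(a + 1\right)^{5}},$$
and the integrand here is exactly the target integrand, so $I = \frac{48}{\left(a + 1\right)^{5}}$.

Setting $a = \frac{4}{3}$:
$$I = \frac{11664}{16807}.$$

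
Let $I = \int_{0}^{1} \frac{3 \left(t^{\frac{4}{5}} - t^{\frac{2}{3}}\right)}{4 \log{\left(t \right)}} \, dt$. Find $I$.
$- \frac{3 \log{\left(5 \right)}}{2} + \frac{9 \log{\left(3 \right)}}{4}$

Replace the exponent $\frac{4}{5}$ by a parameter $a$: let $I(a) = \int_{0}^{1} \frac{3 \left(- t^{\frac{2}{3}} + t^{a}\right)}{4 \log{\left(t \right)}} \, dt$.

Since $\dfrac{\partial}{\partial a}\,t^{a} = t^{a} \ln t$, the $\ln t$ in the denominator cancels and
$$\frac{dI}{da} = \int_{0}^{1} \frac{3}{4} t^{a} \, dt = \frac{3}{4} \left[\frac{t^{a+1}}{a+1}\right]_0^1 = \frac{3}{4 \left(a + 1\right)}.$$

Integrating with respect to $a$ gives $I(a) = \log{\left(\frac{3^{\frac{3}{4}} \sqrt[4]{5} \left(a + 1\right)^{\frac{3}{4}}}{5} \right)} + C$.

At $a = \frac{2}{3}$ the integrand is identically $0$, so $I(\frac{2}{3}) = 0$. The closed form gives $0$, hence $C = 0$.

Setting $a = \frac{4}{5}$:
$$I = - \frac{3 \log{\left(5 \right)}}{2} + \frac{9 \log{\left(3 \right)}}{4}.$$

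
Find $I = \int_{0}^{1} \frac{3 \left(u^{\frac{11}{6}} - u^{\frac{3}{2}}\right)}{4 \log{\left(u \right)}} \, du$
$\log{\left(\frac{\sqrt[4]{15} \cdot 17^{\frac{3}{4}}}{15} \right)}$

Introduce a parameter $a$ in the exponent: let $I(a) = \int_{0}^{1} \frac{3 \left(u^{\frac{11}{6}} - u^{a}\right)}{4 \log{\left(u \right)}} \, du$.

Since $\dfrac{\partial}{\partial a}\,u^{a} = u^{a} \ln u$, the $\ln u$ in the denominator cancels and
$$\frac{dI}{da} = \int_{0}^{1} - \frac{3}{4} u^{a} \, du = - \frac{3}{4} \left[\frac{u^{a+1}}{a+1}\right]_0^1 = - \frac{3}{4 a + 4}.$$

Integrating with respect to $a$ gives $I(a) = - \frac{3 \log{\left(a + 1 \right)}}{4} - \frac{3 \log{\left(6 \right)}}{4} + \frac{3 \log{\left(17 \right)}}{4} + C$.

At $a = \frac{11}{6}$ the integrand is identically $0$, so $I(\frac{11}{6}) = 0$. The closed form gives $0$, hence $C = 0$.

Setting $a = \frac{3}{2}$:
$$I = \log{\left(\frac{\sqrt[4]{15} \cdot 17^{\frac{3}{4}}}{15} \right)}.$$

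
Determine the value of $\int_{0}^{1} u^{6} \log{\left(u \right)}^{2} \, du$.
$\frac{2}{343}$

Start from the elementary integral
$$J(a) = \int_{0}^{1} u^{a} \, du = \frac{1}{a + 1}.$$

Differentiating under the integral sign brings down a factor of $\ln u$:
$$\frac{dJ}{da} = \int_{0}^{1} u^{a} \log{\left(u \right)} \, du = - \frac{1}{\left(a + 1\right)^{2}}.$$

Repeating twice in total — each differentiation brings down another $\ln u$ — gives
$$\frac{d^{2}J}{da^{2}} = \int_{0}^{1} u^{a} \log{\left(u \right)}^{2} \, du = \frac{2}{\left(a + 1\right)^{3}},$$
and the integrand here is exactly the target integrand, so $I = \frac{2}{\left(a + 1\right)^{3}}$.

Setting $a = 6$:
$$I = \frac{2}{343}.$$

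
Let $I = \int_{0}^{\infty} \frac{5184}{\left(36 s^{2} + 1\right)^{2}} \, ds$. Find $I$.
$216 \pi$

Begin with the known result
$$J(a) = \int_{0}^{\infty} \frac{4}{a^{2} + s^{2}} \, ds = \frac{2 \pi}{a}.$$

Differentiating under the integral sign with respect to $a$,
$$\frac{dJ}{da} = \int_{0}^{\infty} - \frac{8 a}{\left(a^{2} + s^{2}\right)^{2}} \, ds = - \frac{2 \pi}{a^{2}},$$
so $\int_{0}^{\infty} \frac{4}{\left(a^{2} + s^{2}\right)^{2}} \, ds = \frac{\pi}{a^{3}}$.

Setting $a = \frac{1}{6}$:
$$I = 216 \pi.$$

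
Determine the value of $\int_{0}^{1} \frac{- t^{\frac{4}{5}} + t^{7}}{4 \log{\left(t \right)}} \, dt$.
$- \frac{\log{\left(3 \right)}}{2} + \frac{\log{\left(40 \right)}}{4}$

Replace the exponent $\frac{4}{5}$ by a parameter $a$: let $I(a) = \int_{0}^{1} \frac{t^{7} - t^{a}}{4 \log{\left(t \right)}} \, dt$.

Since $\dfrac{\partial}{\partial a}\,t^{a} = t^{a} \ln t$, the $\ln t$ in the denominator cancels and
$$\frac{dI}{da} = \int_{0}^{1} - \frac{1}{4} t^{a} \, dt = - \frac{1}{4} \left[\frac{t^{a+1}}{a+1}\right]_0^1 = - \frac{1}{4 a + 4}.$$

Integrating with respect to $a$ gives $I(a) = - \frac{\log{\left(a + 1 \right)}}{4} + \frac{3 \log{\left(2 \right)}}{4} + C$.

At $a = 7$ the integrand is identically $0$, so $I(7) = 0$. The closed form gives $0$, hence $C = 0$.

Setting $a = \frac{4}{5}$:
$$I = - \frac{\log{\left(3 \right)}}{2} + \frac{\log{\left(40 \right)}}{4}.$$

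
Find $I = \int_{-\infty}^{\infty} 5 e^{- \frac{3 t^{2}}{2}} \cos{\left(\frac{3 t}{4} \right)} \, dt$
$\frac{5 \sqrt{6} \sqrt{\pi}}{3 e^{\frac{3}{32}}}$

Define $I(b) = \int_{-\infty}^{\infty} 5 e^{- \frac{3 t^{2}}{2}} \cos{\left(b t \right)} \, dt$.

Differentiating under the integral sign,
$$I'(b) = \int_{-\infty}^{\infty} - 5 t e^{- \frac{3 t^{2}}{2}} \sin{\left(b t \right)} \, dt.$$

Integrate $\int_{-\infty}^{\infty} t \sin(b t)\, e^{- \frac{3 t^{2}}{2}}\, dt$ by parts with $u = \sin(b t)$ and $dv = t\, e^{- \frac{3 t^{2}}{2}}\, dt$, giving $v = - \frac{e^{- \frac{3 t^{2}}{2}}}{3}$. The boundary term vanishes and
$$\int_{-\infty}^{\infty} t \sin(b t)\, e^{- \frac{3 t^{2}}{2}}\, dt = \frac{b}{3} \int_{-\infty}^{\infty} \cos(b t)\, e^{- \frac{3 t^{2}}{2}}\, dt,$$
so $I'(b) = - \frac{b}{3}\, I(b)$.

This is a separable first-order ODE; solving with the initial condition $I(0) = \int_{-\infty}^{\infty} 5 e^{- \frac{3 t^{2}}{2}}\,dt = \frac{5 \sqrt{6} \sqrt{\pi}}{3}$ gives
$$I(b) = \frac{5 \sqrt{6} \sqrt{\pi} e^{- \frac{b^{2}}{6}}}{3}.$$

Setting $b = \frac{3}{4}$:
$$I = \frac{5 \sqrt{6} \sqrt{\pi}}{3 e^{\frac{3}{32}}}.$$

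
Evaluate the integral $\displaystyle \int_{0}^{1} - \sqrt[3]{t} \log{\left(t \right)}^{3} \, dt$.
$\frac{243}{128}$

Start from the elementary integral
$$J(a) = \int_{0}^{1} - t^{a} \, dt = - \frac{1}{a + 1}.$$

Differentiating under the integral sign brings down a factor of $\ln t$:
$$\frac{dJ}{da} = \int_{0}^{1} - t^{a} \log{\left(t \right)} \, dt = \frac{1}{\left(a + 1\right)^{2}}.$$

Repeating $3$ times in total — each differentiation brings down another $\ln t$ — gives
$$\frac{d^{3}J}{da^{3}} = \int_{0}^{1} - t^{a} \log{\left(t \right)}^{3} \, dt = \frac{6}{\left(a + 1\right)^{4}},$$
and the integrand here is exactly the target integrand, so $I = \frac{6}{\left(a + 1\right)^{4}}$.

Setting $a = \frac{1}{3}$:
$$I = \frac{243}{128}.$$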